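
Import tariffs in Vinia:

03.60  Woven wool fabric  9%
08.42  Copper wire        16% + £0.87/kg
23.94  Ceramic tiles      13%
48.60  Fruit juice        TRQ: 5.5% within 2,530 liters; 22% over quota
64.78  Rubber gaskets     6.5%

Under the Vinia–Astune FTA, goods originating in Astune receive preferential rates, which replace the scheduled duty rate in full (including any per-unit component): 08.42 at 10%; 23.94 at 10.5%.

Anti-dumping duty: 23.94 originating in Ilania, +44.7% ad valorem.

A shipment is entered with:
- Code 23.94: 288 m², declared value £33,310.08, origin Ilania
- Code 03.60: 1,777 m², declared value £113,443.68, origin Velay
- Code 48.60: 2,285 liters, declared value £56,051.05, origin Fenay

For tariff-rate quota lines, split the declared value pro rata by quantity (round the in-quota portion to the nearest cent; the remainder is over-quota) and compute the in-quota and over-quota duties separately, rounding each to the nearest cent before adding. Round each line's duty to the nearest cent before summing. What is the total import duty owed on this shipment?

Line 1 (23.94, Ilania, 288 m², £33,310.08):
Base rate for 23.94 is 13%.
23.94 has an FTA preferential rate, but origin Ilania is not Astune; base rate stands.
Additional duty on 23.94 from Ilania: +44.7%. Applied ad valorem rate: 13% + 44.7% = 57.7%.
Duty = £33,310.08 × 57.7% = £19,219.92.
Line 2 (03.60, Velay, 1,777 m², £113,443.68):
Base rate for 03.60 is 9%.
Duty = £113,443.68 × 9% = £10,209.93.
Line 3 (48.60, Fenay, 2,285 liters, £56,051.05):
Code 48.60 is under a tariff-rate quota (threshold 2,530 liters). Quantity 2,285 liters is within the quota, so the in-quota rate 5.5% applies to the full value.
Duty = £56,051.05 × 5.5% = £3,082.81.
Total = £19,219.92 + £10,209.93 + £3,082.81 = £32,512.66.

£32,512.66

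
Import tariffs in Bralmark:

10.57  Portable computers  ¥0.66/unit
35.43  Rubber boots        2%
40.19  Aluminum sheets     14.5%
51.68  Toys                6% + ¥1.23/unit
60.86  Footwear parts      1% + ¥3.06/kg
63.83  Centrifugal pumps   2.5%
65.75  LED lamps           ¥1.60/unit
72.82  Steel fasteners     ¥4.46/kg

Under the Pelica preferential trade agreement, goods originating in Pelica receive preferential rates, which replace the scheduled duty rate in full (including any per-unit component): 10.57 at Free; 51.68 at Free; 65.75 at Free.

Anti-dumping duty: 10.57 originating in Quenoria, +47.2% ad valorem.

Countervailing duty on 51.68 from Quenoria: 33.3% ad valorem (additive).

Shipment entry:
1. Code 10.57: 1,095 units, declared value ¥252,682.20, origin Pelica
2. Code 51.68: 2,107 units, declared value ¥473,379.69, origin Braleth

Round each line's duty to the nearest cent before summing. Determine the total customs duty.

Line 1 (10.57, Pelica, 1,095 units, ¥252,682.20):
Base rate for 10.57 is ¥0.66/unit.
Origin Pelica qualifies under the Bralmark–Pelica agreement and 10.57 is covered: preferential rate Free applies instead.
The additional-duty order on 10.57 targets Quenoria, not Pelica; it does not apply.
Duty = ¥252,682.20 × 0% = ¥0.00.
Line 2 (51.68, Braleth, 2,107 units, ¥473,379.69):
Base rate for 51.68 is 6% + ¥1.23/unit.
51.68 has an FTA preferential rate, but origin Braleth is not Pelica; base rate stands.
The additional-duty order on 51.68 targets Quenoria, not Braleth; it does not apply.
Duty = ¥473,379.69 × 6% + 2,107 × ¥1.23 = ¥30,994.39.
Total = ¥0.00 + ¥30,994.39 = ¥30,994.39.

¥30,994.39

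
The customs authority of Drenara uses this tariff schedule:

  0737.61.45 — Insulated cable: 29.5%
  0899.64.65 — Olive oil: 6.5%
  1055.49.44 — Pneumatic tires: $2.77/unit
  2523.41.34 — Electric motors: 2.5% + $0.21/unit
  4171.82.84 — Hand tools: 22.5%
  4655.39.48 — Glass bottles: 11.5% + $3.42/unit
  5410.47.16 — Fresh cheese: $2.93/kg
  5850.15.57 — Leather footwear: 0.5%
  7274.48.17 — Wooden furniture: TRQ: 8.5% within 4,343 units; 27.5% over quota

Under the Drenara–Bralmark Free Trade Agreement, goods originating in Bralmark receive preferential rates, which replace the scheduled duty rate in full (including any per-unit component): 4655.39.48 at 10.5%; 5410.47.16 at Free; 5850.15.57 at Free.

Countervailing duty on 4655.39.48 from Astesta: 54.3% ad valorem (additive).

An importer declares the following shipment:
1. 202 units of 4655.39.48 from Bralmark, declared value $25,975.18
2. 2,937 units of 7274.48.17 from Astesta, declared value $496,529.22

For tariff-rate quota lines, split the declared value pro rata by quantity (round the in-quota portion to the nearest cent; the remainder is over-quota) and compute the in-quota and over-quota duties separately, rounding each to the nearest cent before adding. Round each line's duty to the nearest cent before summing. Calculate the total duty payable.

Line 1 (4655.39.48, Bralmark, 202 units, $25,975.18):
Base rate for 4655.39.48 is 11.5% + $3.42/unit.
Origin Bralmark qualifies under the Drenara–Bralmark agreement and 4655.39.48 is covered: preferential rate 10.5% applies instead.
The additional-duty order on 4655.39.48 targets Astesta, not Bralmark; it does not apply.
Duty = $25,975.18 × 10.5% = $2,727.39.
Line 2 (7274.48.17, Astesta, 2,937 units, $496,529.22):
Code 7274.48.17 is under a tariff-rate quota (threshold 4,343 units). Quantity 2,937 units is within the quota, so the in-quota rate 8.5% applies to the full value.
Duty = $496,529.22 × 8.5% = $42,204.98.
Total = $2,727.39 + $42,204.98 = $44,932.37.

$44,932.37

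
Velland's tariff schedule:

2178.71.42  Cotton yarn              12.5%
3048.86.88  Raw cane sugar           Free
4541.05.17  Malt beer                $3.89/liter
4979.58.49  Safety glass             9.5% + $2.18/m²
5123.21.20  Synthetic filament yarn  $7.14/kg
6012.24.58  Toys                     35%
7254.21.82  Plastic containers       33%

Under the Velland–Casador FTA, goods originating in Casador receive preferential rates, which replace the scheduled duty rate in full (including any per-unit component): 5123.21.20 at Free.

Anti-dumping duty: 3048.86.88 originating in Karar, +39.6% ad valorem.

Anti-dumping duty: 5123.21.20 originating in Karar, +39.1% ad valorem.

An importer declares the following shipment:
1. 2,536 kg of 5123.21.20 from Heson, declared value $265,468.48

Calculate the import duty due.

$18,107.04

Line 1 (5123.21.20, Heson, 2,536 kg, $265,468.48):
Base rate for 5123.21.20 is $7.14/kg.
5123.21.20 has an FTA preferential rate, but origin Heson is not Casador; base rate stands.
The additional-duty order on 5123.21.20 targets Karar, not Heson; it does not apply.
Duty = 2,536 × $7.14 = $18,107.04.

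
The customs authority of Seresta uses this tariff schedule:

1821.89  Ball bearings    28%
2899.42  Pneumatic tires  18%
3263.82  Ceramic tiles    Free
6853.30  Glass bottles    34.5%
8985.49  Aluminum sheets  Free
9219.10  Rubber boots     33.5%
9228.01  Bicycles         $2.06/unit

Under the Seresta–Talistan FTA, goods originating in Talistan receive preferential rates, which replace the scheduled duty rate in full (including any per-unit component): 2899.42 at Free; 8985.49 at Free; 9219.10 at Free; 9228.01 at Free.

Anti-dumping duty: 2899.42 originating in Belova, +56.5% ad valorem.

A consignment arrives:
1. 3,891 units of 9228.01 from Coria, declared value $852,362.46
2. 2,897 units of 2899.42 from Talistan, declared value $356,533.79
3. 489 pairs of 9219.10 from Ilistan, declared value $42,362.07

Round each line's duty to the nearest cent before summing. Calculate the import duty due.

$22,206.75

Line 1 (9228.01, Coria, 3,891 units, $852,362.46):
Base rate for 9228.01 is $2.06/unit.
9228.01 has an FTA preferential rate, but origin Coria is not Talistan; base rate stands.
Duty = 3,891 × $2.06 = $8,015.46.
Line 2 (2899.42, Talistan, 2,897 units, $356,533.79):
Base rate for 2899.42 is 18%.
Origin Talistan qualifies under the Seresta–Talistan agreement and 2899.42 is covered: preferential rate Free applies instead.
The additional-duty order on 2899.42 targets Belova, not Talistan; it does not apply.
Duty = $356,533.79 × 0% = $0.00.
Line 3 (9219.10, Ilistan, 489 pairs, $42,362.07):
Base rate for 9219.10 is 33.5%.
9219.10 has an FTA preferential rate, but origin Ilistan is not Talistan; base rate stands.
Duty = $42,362.07 × 33.5% = $14,191.29.
Total = $8,015.46 + $0.00 + $14,191.29 = $22,206.75.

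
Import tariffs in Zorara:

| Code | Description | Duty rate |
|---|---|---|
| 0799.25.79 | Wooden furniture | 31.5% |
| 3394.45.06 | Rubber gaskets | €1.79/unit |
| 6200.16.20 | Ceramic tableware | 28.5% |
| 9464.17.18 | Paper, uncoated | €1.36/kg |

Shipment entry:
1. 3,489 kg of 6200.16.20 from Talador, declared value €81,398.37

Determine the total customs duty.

€23,198.54

Line 1 (6200.16.20, Talador, 3,489 kg, €81,398.37):
Base rate for 6200.16.20 is 28.5%.
Duty = €81,398.37 × 28.5% = €23,198.54.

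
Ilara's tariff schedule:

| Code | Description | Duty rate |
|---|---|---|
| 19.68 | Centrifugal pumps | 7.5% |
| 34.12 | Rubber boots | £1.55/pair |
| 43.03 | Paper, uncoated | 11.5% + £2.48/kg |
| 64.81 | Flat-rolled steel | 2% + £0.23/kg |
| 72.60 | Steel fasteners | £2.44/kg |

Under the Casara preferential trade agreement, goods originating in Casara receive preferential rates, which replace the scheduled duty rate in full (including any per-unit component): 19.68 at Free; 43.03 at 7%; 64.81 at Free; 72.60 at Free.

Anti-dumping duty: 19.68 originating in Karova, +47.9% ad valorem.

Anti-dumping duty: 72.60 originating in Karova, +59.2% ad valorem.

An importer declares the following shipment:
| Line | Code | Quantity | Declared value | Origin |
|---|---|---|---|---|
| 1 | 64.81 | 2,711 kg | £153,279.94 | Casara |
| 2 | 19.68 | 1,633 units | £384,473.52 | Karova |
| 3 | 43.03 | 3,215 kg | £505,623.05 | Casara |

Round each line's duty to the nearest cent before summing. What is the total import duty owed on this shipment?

Line 1 (64.81, Casara, 2,711 kg, £153,279.94):
Base rate for 64.81 is 2% + £0.23/kg.
Origin Casara qualifies under the Ilara–Casara agreement and 64.81 is covered: preferential rate Free applies instead.
Duty = £153,279.94 × 0% = £0.00.
Line 2 (19.68, Karova, 1,633 units, £384,473.52):
Base rate for 19.68 is 7.5%.
19.68 has an FTA preferential rate, but origin Karova is not Casara; base rate stands.
Additional duty on 19.68 from Karova: +47.9%. Applied ad valorem rate: 7.5% + 47.9% = 55.4%.
Duty = £384,473.52 × 55.4% = £212,998.33.
Line 3 (43.03, Casara, 3,215 kg, £505,623.05):
Base rate for 43.03 is 11.5% + £2.48/kg.
Origin Casara qualifies under the Ilara–Casara agreement and 43.03 is covered: preferential rate 7% applies instead.
Duty = £505,623.05 × 7% = £35,393.61.
Total = £0.00 + £212,998.33 + £35,393.61 = £248,391.94.

£248,391.94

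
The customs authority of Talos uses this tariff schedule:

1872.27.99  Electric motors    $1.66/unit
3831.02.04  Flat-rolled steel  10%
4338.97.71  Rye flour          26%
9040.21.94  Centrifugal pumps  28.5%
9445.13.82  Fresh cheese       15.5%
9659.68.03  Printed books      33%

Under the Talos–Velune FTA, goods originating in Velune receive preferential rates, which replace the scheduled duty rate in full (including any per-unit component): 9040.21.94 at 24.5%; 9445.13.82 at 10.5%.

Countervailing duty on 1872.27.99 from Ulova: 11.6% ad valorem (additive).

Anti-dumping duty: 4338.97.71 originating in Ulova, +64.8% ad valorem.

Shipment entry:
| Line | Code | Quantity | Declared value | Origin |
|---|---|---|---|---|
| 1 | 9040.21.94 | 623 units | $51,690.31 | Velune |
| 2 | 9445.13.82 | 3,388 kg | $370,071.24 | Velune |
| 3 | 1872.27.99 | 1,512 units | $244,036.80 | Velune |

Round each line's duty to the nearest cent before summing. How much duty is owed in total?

Line 1 (9040.21.94, Velune, 623 units, $51,690.31):
Base rate for 9040.21.94 is 28.5%.
Origin Velune qualifies under the Talos–Velune agreement and 9040.21.94 is covered: preferential rate 24.5% applies instead.
Duty = $51,690.31 × 24.5% = $12,664.13.
Line 2 (9445.13.82, Velune, 3,388 kg, $370,071.24):
Base rate for 9445.13.82 is 15.5%.
Origin Velune qualifies under the Talos–Velune agreement and 9445.13.82 is covered: preferential rate 10.5% applies instead.
Duty = $370,071.24 × 10.5% = $38,857.48.
Line 3 (1872.27.99, Velune, 1,512 units, $244,036.80):
Base rate for 1872.27.99 is $1.66/unit.
Origin Velune is the FTA partner but 1872.27.99 is not on the preference list; base rate stands.
The additional-duty order on 1872.27.99 targets Ulova, not Velune; it does not apply.
Duty = 1,512 × $1.66 = $2,509.92.
Total = $12,664.13 + $38,857.48 + $2,509.92 = $54,031.53.

$54,031.53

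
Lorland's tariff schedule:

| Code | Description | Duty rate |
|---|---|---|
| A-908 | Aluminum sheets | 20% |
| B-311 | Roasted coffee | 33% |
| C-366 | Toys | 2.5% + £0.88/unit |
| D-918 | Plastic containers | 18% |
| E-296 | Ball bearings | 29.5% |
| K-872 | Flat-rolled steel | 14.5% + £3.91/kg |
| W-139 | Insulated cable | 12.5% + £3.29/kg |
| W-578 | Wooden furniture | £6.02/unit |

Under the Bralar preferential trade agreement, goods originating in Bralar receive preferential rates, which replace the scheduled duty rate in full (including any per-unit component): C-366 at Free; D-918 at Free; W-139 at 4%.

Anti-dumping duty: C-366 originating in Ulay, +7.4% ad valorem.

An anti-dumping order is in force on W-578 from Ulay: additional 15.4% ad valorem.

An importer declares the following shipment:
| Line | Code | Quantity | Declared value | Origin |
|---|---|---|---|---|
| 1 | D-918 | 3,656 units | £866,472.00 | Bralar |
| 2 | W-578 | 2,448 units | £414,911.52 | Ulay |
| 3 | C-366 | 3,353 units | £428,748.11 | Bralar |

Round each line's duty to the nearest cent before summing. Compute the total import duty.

£78,633.33

Line 1 (D-918, Bralar, 3,656 units, £866,472.00):
Base rate for D-918 is 18%.
Origin Bralar qualifies under the Lorland–Bralar agreement and D-918 is covered: preferential rate Free applies instead.
Duty = £866,472.00 × 0% = £0.00.
Line 2 (W-578, Ulay, 2,448 units, £414,911.52):
Base rate for W-578 is £6.02/unit.
Additional duty on W-578 from Ulay: +15.4% ad valorem. Applied ad valorem rate = 15.4%.
Duty = £414,911.52 × 15.4% + 2,448 × £6.02 = £78,633.33.
Line 3 (C-366, Bralar, 3,353 units, £428,748.11):
Base rate for C-366 is 2.5% + £0.88/unit.
Origin Bralar qualifies under the Lorland–Bralar agreement and C-366 is covered: preferential rate Free applies instead.
The additional-duty order on C-366 targets Ulay, not Bralar; it does not apply.
Duty = £428,748.11 × 0% = £0.00.
Total = £0.00 + £78,633.33 + £0.00 = £78,633.33.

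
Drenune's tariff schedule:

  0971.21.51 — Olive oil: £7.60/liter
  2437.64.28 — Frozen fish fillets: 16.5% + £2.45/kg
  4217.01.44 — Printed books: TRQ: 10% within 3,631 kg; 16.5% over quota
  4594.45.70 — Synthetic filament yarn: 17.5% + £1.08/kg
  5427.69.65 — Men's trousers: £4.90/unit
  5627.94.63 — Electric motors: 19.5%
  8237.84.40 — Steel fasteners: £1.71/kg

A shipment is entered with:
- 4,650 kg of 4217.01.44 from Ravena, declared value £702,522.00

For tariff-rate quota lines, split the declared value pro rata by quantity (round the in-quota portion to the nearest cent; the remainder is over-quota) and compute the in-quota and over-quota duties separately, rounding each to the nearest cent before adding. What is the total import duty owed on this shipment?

Line 1 (4217.01.44, Ravena, 4,650 kg, £702,522.00):
Code 4217.01.44 is under a tariff-rate quota (threshold 3,631 kg). In-quota: 3,631 kg at 10%; over-quota: 1,019 kg at 16.5%.
Pro-rata value split: in-quota = £702,522.00 × 3,631/4,650 = £548,571.48; over-quota = £702,522.00 − £548,571.48 = £153,950.52.
In-quota duty = £548,571.48 × 10% = £54,857.15. Over-quota duty = £153,950.52 × 16.5% = £25,401.84.
Line duty = £54,857.15 + £25,401.84 = £80,258.99.

£80,258.99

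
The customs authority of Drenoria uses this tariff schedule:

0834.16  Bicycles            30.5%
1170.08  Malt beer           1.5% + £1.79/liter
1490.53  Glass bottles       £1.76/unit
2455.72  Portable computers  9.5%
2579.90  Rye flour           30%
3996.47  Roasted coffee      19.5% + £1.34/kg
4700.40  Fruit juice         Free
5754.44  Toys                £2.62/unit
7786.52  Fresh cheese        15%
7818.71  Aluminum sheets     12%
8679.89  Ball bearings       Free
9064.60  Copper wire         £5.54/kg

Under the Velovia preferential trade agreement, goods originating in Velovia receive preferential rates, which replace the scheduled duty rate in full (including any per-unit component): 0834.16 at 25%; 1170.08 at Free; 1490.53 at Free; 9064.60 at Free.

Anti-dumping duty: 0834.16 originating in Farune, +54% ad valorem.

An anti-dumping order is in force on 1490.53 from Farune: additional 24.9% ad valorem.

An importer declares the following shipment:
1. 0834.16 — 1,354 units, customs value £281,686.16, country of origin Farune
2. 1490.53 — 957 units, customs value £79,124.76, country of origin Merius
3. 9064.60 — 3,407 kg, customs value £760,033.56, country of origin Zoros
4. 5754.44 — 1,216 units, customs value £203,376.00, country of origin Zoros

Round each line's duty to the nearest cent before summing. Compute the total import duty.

£261,769.83

Line 1 (0834.16, Farune, 1,354 units, £281,686.16):
Base rate for 0834.16 is 30.5%.
0834.16 has an FTA preferential rate, but origin Farune is not Velovia; base rate stands.
Additional duty on 0834.16 from Farune: +54%. Applied ad valorem rate: 30.5% + 54% = 84.5%.
Duty = £281,686.16 × 84.5% = £238,024.81.
Line 2 (1490.53, Merius, 957 units, £79,124.76):
Base rate for 1490.53 is £1.76/unit.
1490.53 has an FTA preferential rate, but origin Merius is not Velovia; base rate stands.
The additional-duty order on 1490.53 targets Farune, not Merius; it does not apply.
Duty = 957 × £1.76 = £1,684.32.
Line 3 (9064.60, Zoros, 3,407 kg, £760,033.56):
Base rate for 9064.60 is £5.54/kg.
9064.60 has an FTA preferential rate, but origin Zoros is not Velovia; base rate stands.
Duty = 3,407 × £5.54 = £18,874.78.
Line 4 (5754.44, Zoros, 1,216 units, £203,376.00):
Base rate for 5754.44 is £2.62/unit.
Duty = 1,216 × £2.62 = £3,185.92.
Total = £238,024.81 + £1,684.32 + £18,874.78 + £3,185.92 = £261,769.83.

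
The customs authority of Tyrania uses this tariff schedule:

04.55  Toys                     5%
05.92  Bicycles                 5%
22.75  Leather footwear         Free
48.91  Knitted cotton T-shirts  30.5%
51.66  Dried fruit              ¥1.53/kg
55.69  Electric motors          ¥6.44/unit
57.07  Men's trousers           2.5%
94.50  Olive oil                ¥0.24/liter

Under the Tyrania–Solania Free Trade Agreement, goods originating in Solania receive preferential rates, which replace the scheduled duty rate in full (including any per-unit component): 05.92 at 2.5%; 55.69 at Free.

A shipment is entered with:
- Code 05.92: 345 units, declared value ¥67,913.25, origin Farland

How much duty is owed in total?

Line 1 (05.92, Farland, 345 units, ¥67,913.25):
Base rate for 05.92 is 5%.
05.92 has an FTA preferential rate, but origin Farland is not Solania; base rate stands.
Duty = ¥67,913.25 × 5% = ¥3,395.66.

¥3,395.66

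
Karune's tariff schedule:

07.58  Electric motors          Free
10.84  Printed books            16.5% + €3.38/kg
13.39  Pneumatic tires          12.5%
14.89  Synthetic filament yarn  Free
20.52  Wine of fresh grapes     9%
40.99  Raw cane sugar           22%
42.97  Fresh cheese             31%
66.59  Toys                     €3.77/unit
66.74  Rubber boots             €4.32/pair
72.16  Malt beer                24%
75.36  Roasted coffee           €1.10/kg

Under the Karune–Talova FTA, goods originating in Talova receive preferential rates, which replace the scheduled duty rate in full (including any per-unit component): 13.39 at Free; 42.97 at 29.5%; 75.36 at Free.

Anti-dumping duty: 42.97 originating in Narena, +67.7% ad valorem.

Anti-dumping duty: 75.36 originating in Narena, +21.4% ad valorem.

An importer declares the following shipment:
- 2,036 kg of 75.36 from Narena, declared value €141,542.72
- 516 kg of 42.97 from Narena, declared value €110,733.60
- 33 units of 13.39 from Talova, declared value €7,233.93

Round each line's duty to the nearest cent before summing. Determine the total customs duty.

Line 1 (75.36, Narena, 2,036 kg, €141,542.72):
Base rate for 75.36 is €1.10/kg.
75.36 has an FTA preferential rate, but origin Narena is not Talova; base rate stands.
Additional duty on 75.36 from Narena: +21.4% ad valorem. Applied ad valorem rate = 21.4%.
Duty = €141,542.72 × 21.4% + 2,036 × €1.10 = €32,529.74.
Line 2 (42.97, Narena, 516 kg, €110,733.60):
Base rate for 42.97 is 31%.
42.97 has an FTA preferential rate, but origin Narena is not Talova; base rate stands.
Additional duty on 42.97 from Narena: +67.7%. Applied ad valorem rate: 31% + 67.7% = 98.7%.
Duty = €110,733.60 × 98.7% = €109,294.06.
Line 3 (13.39, Talova, 33 units, €7,233.93):
Base rate for 13.39 is 12.5%.
Origin Talova qualifies under the Karune–Talova agreement and 13.39 is covered: preferential rate Free applies instead.
Duty = €7,233.93 × 0% = €0.00.
Total = €32,529.74 + €109,294.06 + €0.00 = €141,823.80.

€141,823.80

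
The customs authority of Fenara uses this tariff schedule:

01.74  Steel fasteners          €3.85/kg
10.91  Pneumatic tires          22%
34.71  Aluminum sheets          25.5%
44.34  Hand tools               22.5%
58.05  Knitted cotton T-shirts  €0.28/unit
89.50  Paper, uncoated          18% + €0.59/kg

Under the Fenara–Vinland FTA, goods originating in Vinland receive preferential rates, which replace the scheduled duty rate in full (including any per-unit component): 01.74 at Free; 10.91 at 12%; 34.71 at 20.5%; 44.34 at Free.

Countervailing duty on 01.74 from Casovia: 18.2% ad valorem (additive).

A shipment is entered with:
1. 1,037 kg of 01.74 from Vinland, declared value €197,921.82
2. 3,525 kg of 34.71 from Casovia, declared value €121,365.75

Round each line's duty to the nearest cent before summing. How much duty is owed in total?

Line 1 (01.74, Vinland, 1,037 kg, €197,921.82):
Base rate for 01.74 is €3.85/kg.
Origin Vinland qualifies under the Fenara–Vinland agreement and 01.74 is covered: preferential rate Free applies instead.
The additional-duty order on 01.74 targets Casovia, not Vinland; it does not apply.
Duty = €197,921.82 × 0% = €0.00.
Line 2 (34.71, Casovia, 3,525 kg, €121,365.75):
Base rate for 34.71 is 25.5%.
34.71 has an FTA preferential rate, but origin Casovia is not Vinland; base rate stands.
Duty = €121,365.75 × 25.5% = €30,948.27.
Total = €0.00 + €30,948.27 = €30,948.27.

€30,948.27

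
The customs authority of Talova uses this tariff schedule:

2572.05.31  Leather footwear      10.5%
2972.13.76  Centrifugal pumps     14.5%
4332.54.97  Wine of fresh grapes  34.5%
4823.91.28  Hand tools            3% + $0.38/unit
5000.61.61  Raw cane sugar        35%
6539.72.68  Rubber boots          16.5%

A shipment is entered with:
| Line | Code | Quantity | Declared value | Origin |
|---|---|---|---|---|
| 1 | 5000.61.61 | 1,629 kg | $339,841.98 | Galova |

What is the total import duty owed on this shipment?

$118,944.69

Line 1 (5000.61.61, Galova, 1,629 kg, $339,841.98):
Base rate for 5000.61.61 is 35%.
Duty = $339,841.98 × 35% = $118,944.69.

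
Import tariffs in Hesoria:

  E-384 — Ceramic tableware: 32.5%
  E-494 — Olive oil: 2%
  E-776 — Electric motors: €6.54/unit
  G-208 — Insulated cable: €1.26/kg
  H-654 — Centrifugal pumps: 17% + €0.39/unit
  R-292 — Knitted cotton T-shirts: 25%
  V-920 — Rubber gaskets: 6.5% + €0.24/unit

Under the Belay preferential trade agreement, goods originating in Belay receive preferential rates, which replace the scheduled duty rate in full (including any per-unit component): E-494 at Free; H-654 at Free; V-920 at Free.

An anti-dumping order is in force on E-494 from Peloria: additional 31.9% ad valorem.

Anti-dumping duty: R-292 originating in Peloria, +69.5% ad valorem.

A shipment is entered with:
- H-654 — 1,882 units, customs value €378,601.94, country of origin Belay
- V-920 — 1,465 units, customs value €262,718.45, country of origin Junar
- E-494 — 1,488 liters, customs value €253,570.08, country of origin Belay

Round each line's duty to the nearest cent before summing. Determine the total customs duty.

Line 1 (H-654, Belay, 1,882 units, €378,601.94):
Base rate for H-654 is 17% + €0.39/unit.
Origin Belay qualifies under the Hesoria–Belay agreement and H-654 is covered: preferential rate Free applies instead.
Duty = €378,601.94 × 0% = €0.00.
Line 2 (V-920, Junar, 1,465 units, €262,718.45):
Base rate for V-920 is 6.5% + €0.24/unit.
V-920 has an FTA preferential rate, but origin Junar is not Belay; base rate stands.
Duty = €262,718.45 × 6.5% + 1,465 × €0.24 = €17,428.30.
Line 3 (E-494, Belay, 1,488 liters, €253,570.08):
Base rate for E-494 is 2%.
Origin Belay qualifies under the Hesoria–Belay agreement and E-494 is covered: preferential rate Free applies instead.
The additional-duty order on E-494 targets Peloria, not Belay; it does not apply.
Duty = €253,570.08 × 0% = €0.00.
Total = €0.00 + €17,428.30 + €0.00 = €17,428.30.

€17,428.30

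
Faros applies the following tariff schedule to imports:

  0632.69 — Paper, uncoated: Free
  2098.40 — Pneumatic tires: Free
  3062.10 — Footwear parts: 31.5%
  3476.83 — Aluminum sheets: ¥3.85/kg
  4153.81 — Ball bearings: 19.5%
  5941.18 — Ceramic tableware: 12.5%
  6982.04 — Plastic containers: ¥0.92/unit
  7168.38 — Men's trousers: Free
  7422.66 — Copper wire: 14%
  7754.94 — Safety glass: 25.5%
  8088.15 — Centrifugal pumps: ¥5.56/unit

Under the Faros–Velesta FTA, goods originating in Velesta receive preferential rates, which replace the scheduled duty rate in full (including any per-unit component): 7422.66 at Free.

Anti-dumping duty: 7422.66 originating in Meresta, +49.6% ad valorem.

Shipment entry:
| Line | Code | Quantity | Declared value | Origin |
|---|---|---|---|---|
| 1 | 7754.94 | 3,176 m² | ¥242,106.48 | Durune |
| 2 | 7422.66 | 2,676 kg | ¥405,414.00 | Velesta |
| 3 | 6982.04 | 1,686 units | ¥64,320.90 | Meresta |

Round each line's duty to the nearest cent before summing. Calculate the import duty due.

Line 1 (7754.94, Durune, 3,176 m², ¥242,106.48):
Base rate for 7754.94 is 25.5%.
Duty = ¥242,106.48 × 25.5% = ¥61,737.15.
Line 2 (7422.66, Velesta, 2,676 kg, ¥405,414.00):
Base rate for 7422.66 is 14%.
Origin Velesta qualifies under the Faros–Velesta agreement and 7422.66 is covered: preferential rate Free applies instead.
The additional-duty order on 7422.66 targets Meresta, not Velesta; it does not apply.
Duty = ¥405,414.00 × 0% = ¥0.00.
Line 3 (6982.04, Meresta, 1,686 units, ¥64,320.90):
Base rate for 6982.04 is ¥0.92/unit.
Duty = 1,686 × ¥0.92 = ¥1,551.12.
Total = ¥61,737.15 + ¥0.00 + ¥1,551.12 = ¥63,288.27.

¥63,288.27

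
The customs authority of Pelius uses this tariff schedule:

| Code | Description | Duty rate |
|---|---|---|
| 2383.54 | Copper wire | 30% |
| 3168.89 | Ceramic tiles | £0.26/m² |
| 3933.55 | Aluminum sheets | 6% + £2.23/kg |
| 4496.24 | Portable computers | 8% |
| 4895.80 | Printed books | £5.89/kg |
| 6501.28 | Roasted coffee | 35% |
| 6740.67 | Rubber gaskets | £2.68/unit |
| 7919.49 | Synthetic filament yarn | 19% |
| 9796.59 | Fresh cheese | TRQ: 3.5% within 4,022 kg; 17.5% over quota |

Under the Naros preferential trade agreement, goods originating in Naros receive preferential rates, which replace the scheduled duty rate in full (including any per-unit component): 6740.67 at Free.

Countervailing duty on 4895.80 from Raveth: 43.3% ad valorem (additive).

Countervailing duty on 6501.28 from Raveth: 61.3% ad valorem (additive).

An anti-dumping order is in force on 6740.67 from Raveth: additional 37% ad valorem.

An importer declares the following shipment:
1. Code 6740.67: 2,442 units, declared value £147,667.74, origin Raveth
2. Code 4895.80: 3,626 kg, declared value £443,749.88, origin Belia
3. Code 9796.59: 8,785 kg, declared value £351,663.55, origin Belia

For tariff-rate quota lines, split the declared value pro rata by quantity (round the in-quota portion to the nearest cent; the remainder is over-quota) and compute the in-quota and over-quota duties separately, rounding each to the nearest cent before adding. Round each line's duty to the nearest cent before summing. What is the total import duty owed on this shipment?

£121,539.79

Line 1 (6740.67, Raveth, 2,442 units, £147,667.74):
Base rate for 6740.67 is £2.68/unit.
6740.67 has an FTA preferential rate, but origin Raveth is not Naros; base rate stands.
Additional duty on 6740.67 from Raveth: +37% ad valorem. Applied ad valorem rate = 37%.
Duty = £147,667.74 × 37% + 2,442 × £2.68 = £61,181.62.
Line 2 (4895.80, Belia, 3,626 kg, £443,749.88):
Base rate for 4895.80 is £5.89/kg.
The additional-duty order on 4895.80 targets Raveth, not Belia; it does not apply.
Duty = 3,626 × £5.89 = £21,357.14.
Line 3 (9796.59, Belia, 8,785 kg, £351,663.55):
Code 9796.59 is under a tariff-rate quota (threshold 4,022 kg). In-quota: 4,022 kg at 3.5%; over-quota: 4,763 kg at 17.5%.
Pro-rata value split: in-quota = £351,663.55 × 4,022/8,785 = £161,000.66; over-quota = £351,663.55 − £161,000.66 = £190,662.89.
In-quota duty = £161,000.66 × 3.5% = £5,635.02. Over-quota duty = £190,662.89 × 17.5% = £33,366.01.
Line duty = £5,635.02 + £33,366.01 = £39,001.03.
Total = £61,181.62 + £21,357.14 + £39,001.03 = £121,539.79.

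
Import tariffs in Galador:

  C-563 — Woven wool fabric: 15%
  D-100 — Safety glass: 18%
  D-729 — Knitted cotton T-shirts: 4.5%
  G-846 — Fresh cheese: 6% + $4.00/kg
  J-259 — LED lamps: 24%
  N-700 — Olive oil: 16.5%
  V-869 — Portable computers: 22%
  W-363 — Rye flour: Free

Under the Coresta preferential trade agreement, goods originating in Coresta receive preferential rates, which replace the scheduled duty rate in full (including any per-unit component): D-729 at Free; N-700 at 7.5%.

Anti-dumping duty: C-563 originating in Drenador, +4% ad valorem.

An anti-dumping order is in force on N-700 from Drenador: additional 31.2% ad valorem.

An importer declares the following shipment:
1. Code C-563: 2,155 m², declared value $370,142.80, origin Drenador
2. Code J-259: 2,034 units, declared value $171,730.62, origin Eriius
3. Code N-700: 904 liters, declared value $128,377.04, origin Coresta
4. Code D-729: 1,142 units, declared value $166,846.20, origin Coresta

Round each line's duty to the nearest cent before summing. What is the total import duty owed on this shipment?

Line 1 (C-563, Drenador, 2,155 m², $370,142.80):
Base rate for C-563 is 15%.
Additional duty on C-563 from Drenador: +4%. Applied ad valorem rate: 15% + 4% = 19%.
Duty = $370,142.80 × 19% = $70,327.13.
Line 2 (J-259, Eriius, 2,034 units, $171,730.62):
Base rate for J-259 is 24%.
Duty = $171,730.62 × 24% = $41,215.35.
Line 3 (N-700, Coresta, 904 liters, $128,377.04):
Base rate for N-700 is 16.5%.
Origin Coresta qualifies under the Galador–Coresta agreement and N-700 is covered: preferential rate 7.5% applies instead.
The additional-duty order on N-700 targets Drenador, not Coresta; it does not apply.
Duty = $128,377.04 × 7.5% = $9,628.28.
Line 4 (D-729, Coresta, 1,142 units, $166,846.20):
Base rate for D-729 is 4.5%.
Origin Coresta qualifies under the Galador–Coresta agreement and D-729 is covered: preferential rate Free applies instead.
Duty = $166,846.20 × 0% = $0.00.
Total = $70,327.13 + $41,215.35 + $9,628.28 + $0.00 = $121,170.76.

$121,170.76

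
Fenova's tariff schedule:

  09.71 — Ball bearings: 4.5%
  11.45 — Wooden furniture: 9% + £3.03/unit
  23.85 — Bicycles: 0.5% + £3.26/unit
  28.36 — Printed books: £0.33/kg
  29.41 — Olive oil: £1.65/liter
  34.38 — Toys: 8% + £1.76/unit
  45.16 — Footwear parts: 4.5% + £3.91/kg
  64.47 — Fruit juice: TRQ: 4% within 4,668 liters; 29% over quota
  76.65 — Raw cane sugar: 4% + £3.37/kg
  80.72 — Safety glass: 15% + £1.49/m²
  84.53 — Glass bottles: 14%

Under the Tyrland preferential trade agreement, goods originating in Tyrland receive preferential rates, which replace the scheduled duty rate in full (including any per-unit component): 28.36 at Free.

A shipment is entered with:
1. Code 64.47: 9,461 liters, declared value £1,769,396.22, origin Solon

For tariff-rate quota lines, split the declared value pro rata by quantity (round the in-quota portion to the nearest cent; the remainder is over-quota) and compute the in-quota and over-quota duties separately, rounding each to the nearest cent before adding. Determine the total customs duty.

£294,872.56

Line 1 (64.47, Solon, 9,461 liters, £1,769,396.22):
Code 64.47 is under a tariff-rate quota (threshold 4,668 liters). In-quota: 4,668 liters at 4%; over-quota: 4,793 liters at 29%.
Pro-rata value split: in-quota = £1,769,396.22 × 4,668/9,461 = £873,009.36; over-quota = £1,769,396.22 − £873,009.36 = £896,386.86.
In-quota duty = £873,009.36 × 4% = £34,920.37. Over-quota duty = £896,386.86 × 29% = £259,952.19.
Line duty = £34,920.37 + £259,952.19 = £294,872.56.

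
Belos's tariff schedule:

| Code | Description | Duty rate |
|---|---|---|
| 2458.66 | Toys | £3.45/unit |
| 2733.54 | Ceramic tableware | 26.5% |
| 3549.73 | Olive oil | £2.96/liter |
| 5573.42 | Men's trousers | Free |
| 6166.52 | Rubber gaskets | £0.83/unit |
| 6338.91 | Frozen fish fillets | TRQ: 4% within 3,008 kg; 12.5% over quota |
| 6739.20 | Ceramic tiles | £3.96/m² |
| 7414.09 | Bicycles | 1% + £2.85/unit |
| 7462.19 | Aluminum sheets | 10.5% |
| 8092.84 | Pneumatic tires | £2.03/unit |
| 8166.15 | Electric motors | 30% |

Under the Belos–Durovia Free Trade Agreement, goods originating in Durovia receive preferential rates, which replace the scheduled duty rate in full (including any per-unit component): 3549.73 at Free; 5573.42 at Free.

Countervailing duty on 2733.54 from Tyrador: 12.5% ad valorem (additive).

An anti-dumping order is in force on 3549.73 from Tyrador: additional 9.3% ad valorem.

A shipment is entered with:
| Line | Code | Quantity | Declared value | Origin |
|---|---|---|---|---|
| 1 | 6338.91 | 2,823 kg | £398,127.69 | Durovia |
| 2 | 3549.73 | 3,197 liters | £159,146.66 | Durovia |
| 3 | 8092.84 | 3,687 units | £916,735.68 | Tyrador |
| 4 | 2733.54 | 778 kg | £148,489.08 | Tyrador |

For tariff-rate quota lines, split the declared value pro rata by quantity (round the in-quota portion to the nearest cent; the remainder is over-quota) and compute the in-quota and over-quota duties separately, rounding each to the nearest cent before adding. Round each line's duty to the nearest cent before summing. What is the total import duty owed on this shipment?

Line 1 (6338.91, Durovia, 2,823 kg, £398,127.69):
Code 6338.91 is under a tariff-rate quota (threshold 3,008 kg). Quantity 2,823 kg is within the quota, so the in-quota rate 4% applies to the full value.
Duty = £398,127.69 × 4% = £15,925.11.
Line 2 (3549.73, Durovia, 3,197 liters, £159,146.66):
Base rate for 3549.73 is £2.96/liter.
Origin Durovia qualifies under the Belos–Durovia agreement and 3549.73 is covered: preferential rate Free applies instead.
The additional-duty order on 3549.73 targets Tyrador, not Durovia; it does not apply.
Duty = £159,146.66 × 0% = £0.00.
Line 3 (8092.84, Tyrador, 3,687 units, £916,735.68):
Base rate for 8092.84 is £2.03/unit.
Duty = 3,687 × £2.03 = £7,484.61.
Line 4 (2733.54, Tyrador, 778 kg, £148,489.08):
Base rate for 2733.54 is 26.5%.
Additional duty on 2733.54 from Tyrador: +12.5%. Applied ad valorem rate: 26.5% + 12.5% = 39%.
Duty = £148,489.08 × 39% = £57,910.74.
Total = £15,925.11 + £0.00 + £7,484.61 + £57,910.74 = £81,320.46.

£81,320.46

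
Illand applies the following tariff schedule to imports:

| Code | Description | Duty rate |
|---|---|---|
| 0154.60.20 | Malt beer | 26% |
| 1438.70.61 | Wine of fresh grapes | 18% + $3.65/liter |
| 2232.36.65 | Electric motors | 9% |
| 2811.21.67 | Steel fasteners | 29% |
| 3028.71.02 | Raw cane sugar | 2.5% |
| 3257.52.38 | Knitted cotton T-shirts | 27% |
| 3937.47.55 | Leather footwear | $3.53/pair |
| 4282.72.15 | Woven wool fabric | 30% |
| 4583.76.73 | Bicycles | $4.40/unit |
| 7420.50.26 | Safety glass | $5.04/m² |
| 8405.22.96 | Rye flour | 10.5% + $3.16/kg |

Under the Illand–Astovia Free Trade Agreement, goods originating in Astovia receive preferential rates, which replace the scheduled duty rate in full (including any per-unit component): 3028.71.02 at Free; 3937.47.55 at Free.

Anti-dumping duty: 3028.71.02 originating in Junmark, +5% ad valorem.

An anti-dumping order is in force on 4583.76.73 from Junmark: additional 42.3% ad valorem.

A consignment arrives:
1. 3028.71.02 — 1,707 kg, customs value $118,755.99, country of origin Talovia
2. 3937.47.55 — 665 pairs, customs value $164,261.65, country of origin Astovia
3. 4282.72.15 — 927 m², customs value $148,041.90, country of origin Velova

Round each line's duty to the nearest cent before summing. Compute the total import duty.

$47,381.47

Line 1 (3028.71.02, Talovia, 1,707 kg, $118,755.99):
Base rate for 3028.71.02 is 2.5%.
3028.71.02 has an FTA preferential rate, but origin Talovia is not Astovia; base rate stands.
The additional-duty order on 3028.71.02 targets Junmark, not Talovia; it does not apply.
Duty = $118,755.99 × 2.5% = $2,968.90.
Line 2 (3937.47.55, Astovia, 665 pairs, $164,261.65):
Base rate for 3937.47.55 is $3.53/pair.
Origin Astovia qualifies under the Illand–Astovia agreement and 3937.47.55 is covered: preferential rate Free applies instead.
Duty = $164,261.65 × 0% = $0.00.
Line 3 (4282.72.15, Velova, 927 m², $148,041.90):
Base rate for 4282.72.15 is 30%.
Duty = $148,041.90 × 30% = $44,412.57.
Total = $2,968.90 + $0.00 + $44,412.57 = $47,381.47.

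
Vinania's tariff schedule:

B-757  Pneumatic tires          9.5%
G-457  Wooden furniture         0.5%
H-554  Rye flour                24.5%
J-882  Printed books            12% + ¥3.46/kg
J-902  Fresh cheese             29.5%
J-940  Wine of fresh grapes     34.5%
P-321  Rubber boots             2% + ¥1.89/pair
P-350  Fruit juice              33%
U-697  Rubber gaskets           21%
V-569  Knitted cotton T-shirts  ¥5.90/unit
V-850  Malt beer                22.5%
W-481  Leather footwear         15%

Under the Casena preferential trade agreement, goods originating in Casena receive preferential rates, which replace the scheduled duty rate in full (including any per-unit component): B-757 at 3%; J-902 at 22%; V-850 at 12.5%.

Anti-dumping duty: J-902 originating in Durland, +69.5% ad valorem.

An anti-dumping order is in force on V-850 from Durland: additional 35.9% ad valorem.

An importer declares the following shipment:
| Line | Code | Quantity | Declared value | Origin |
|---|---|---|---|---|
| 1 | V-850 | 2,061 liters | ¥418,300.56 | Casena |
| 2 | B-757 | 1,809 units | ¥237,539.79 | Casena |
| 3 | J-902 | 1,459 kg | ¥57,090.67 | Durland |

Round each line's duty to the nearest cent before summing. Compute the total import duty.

¥115,933.52

Line 1 (V-850, Casena, 2,061 liters, ¥418,300.56):
Base rate for V-850 is 22.5%.
Origin Casena qualifies under the Vinania–Casena agreement and V-850 is covered: preferential rate 12.5% applies instead.
The additional-duty order on V-850 targets Durland, not Casena; it does not apply.
Duty = ¥418,300.56 × 12.5% = ¥52,287.57.
Line 2 (B-757, Casena, 1,809 units, ¥237,539.79):
Base rate for B-757 is 9.5%.
Origin Casena qualifies under the Vinania–Casena agreement and B-757 is covered: preferential rate 3% applies instead.
Duty = ¥237,539.79 × 3% = ¥7,126.19.
Line 3 (J-902, Durland, 1,459 kg, ¥57,090.67):
Base rate for J-902 is 29.5%.
J-902 has an FTA preferential rate, but origin Durland is not Casena; base rate stands.
Additional duty on J-902 from Durland: +69.5%. Applied ad valorem rate: 29.5% + 69.5% = 99%.
Duty = ¥57,090.67 × 99% = ¥56,519.76.
Total = ¥52,287.57 + ¥7,126.19 + ¥56,519.76 = ¥115,933.52.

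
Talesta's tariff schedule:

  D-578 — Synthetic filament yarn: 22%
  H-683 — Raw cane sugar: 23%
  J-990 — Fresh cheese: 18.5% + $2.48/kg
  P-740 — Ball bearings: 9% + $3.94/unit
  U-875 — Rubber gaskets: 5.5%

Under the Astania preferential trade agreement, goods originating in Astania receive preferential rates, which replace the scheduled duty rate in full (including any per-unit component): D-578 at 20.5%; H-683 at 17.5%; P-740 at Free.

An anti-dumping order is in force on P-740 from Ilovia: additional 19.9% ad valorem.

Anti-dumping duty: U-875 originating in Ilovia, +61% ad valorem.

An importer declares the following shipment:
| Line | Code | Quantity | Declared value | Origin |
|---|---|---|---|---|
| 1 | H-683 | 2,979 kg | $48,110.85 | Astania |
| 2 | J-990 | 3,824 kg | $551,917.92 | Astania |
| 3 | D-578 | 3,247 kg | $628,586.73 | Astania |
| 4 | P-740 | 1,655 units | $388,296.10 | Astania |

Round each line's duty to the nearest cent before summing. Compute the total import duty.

$248,868.02

Line 1 (H-683, Astania, 2,979 kg, $48,110.85):
Base rate for H-683 is 23%.
Origin Astania qualifies under the Talesta–Astania agreement and H-683 is covered: preferential rate 17.5% applies instead.
Duty = $48,110.85 × 17.5% = $8,419.40.
Line 2 (J-990, Astania, 3,824 kg, $551,917.92):
Base rate for J-990 is 18.5% + $2.48/kg.
Origin Astania is the FTA partner but J-990 is not on the preference list; base rate stands.
Duty = $551,917.92 × 18.5% + 3,824 × $2.48 = $111,588.34.
Line 3 (D-578, Astania, 3,247 kg, $628,586.73):
Base rate for D-578 is 22%.
Origin Astania qualifies under the Talesta–Astania agreement and D-578 is covered: preferential rate 20.5% applies instead.
Duty = $628,586.73 × 20.5% = $128,860.28.
Line 4 (P-740, Astania, 1,655 units, $388,296.10):
Base rate for P-740 is 9% + $3.94/unit.
Origin Astania qualifies under the Talesta–Astania agreement and P-740 is covered: preferential rate Free applies instead.
The additional-duty order on P-740 targets Ilovia, not Astania; it does not apply.
Duty = $388,296.10 × 0% = $0.00.
Total = $8,419.40 + $111,588.34 + $128,860.28 + $0.00 = $248,868.02.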